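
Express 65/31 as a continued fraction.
[2; 10, 3]

Euclidean algorithm steps:
65 = 2 × 31 + 3
31 = 10 × 3 + 1
3 = 3 × 1 + 0
Continued fraction: [2; 10, 3]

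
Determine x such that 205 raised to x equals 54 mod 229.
129

Baby-step giant-step with step n = ⌈√229⌉ = 16.
Baby steps 205^j mod 229 (j:value) for j=0..15: 0:1, 1:205, 2:118, 3:145, 4:184, 5:164, 6:186, 7:116, 8:193, 9:177, 10:103, 11:47, 12:17, 13:50, 14:174, 15:175.
Giant-step multiplier: 205^(-16) ≡ 205^(228-16) = 205^212 ≡ 91 (mod 229).
Giant steps γ_i = 54·91^i mod 229: γ_0=54, γ_1=105, γ_2=166, γ_3=221, γ_4=188, γ_5=162, γ_6=86, γ_7=40, γ_8=205 (in table at j=1).
x = i·n + j = 8·16 + 1 = 129.
Check: 205^129 ≡ 54 (mod 229).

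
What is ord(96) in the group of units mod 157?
156

157 is prime, so ord(96) divides φ(157) = 156.
Divisors of 156: 1, 2, 3, 4, 6, 12, 13, 26, 39, 52, 78, 156.
Repeated squaring: 96^1 ≡ 96, 96^2 ≡ 110, 96^4 ≡ 11, 96^8 ≡ 121, 96^16 ≡ 40, 96^32 ≡ 30, 96^64 ≡ 115, 96^128 ≡ 37 (mod 157).
Test 96^d mod 157 for each divisor d in increasing order:
96^1 ≡ 96
96^2 ≡ 110
96^3 = 96^2·96^1 ≡ 41
96^4 ≡ 11
96^6 = 96^4·96^2 ≡ 111
96^12 = 96^8·96^4 ≡ 75
96^13 = 96^8·96^4·96^1 ≡ 135
96^26 = 96^16·96^8·96^2 ≡ 13
96^39 = 96^32·96^4·96^2·96^1 ≡ 28
96^52 = 96^32·96^16·96^4 ≡ 12
96^78 = 96^64·96^8·96^4·96^2 ≡ 156
96^156 = 96^128·96^16·96^8·96^4 ≡ 1  ← first divisor giving 1
The order is 156.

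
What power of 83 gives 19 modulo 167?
94

Baby-step giant-step with step n = ⌈√167⌉ = 13.
Baby steps 83^j mod 167 (j:value) for j=0..12: 0:1, 1:83, 2:42, 3:146, 4:94, 5:120, 6:107, 7:30, 8:152, 9:91, 10:38, 11:148, 12:93.
Giant-step multiplier: 83^(-13) ≡ 83^(166-13) = 83^153 ≡ 158 (mod 167).
Giant steps γ_i = 19·158^i mod 167: γ_0=19, γ_1=163, γ_2=36, γ_3=10, γ_4=77, γ_5=142, γ_6=58, γ_7=146 (in table at j=3).
x = i·n + j = 7·13 + 3 = 94.
Check: 83^94 ≡ 19 (mod 167).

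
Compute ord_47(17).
23

47 is prime, so ord(17) divides φ(47) = 46.
Divisors of 46: 1, 2, 23, 46.
Repeated squaring: 17^1 ≡ 17, 17^2 ≡ 7, 17^4 ≡ 2, 17^8 ≡ 4, 17^16 ≡ 16, 17^32 ≡ 21 (mod 47).
Test 17^d mod 47 for each divisor d in increasing order:
17^1 ≡ 17
17^2 ≡ 7
17^23 = 17^16·17^4·17^2·17^1 ≡ 1  ← first divisor giving 1
The order is 23.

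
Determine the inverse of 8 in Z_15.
2

gcd(8, 15) = 1, so the inverse exists.
Extended Euclidean algorithm on (15, 8):
15 = 1 × 8 + 7  ⟹  7 = (1)·15 + (-1)·8
8 = 1 × 7 + 1  ⟹  1 = (-1)·15 + (2)·8
So (2)·8 ≡ 1 (mod 15), i.e. 8^(-1) ≡ 2 (mod 15).
Check: 8 × 2 = 16 ≡ 1 (mod 15)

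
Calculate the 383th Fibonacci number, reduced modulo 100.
97

Matrix identity: Q^n = [[F_(n+1), F_n], [F_n, F_(n-1)]] with Q = [[1,1],[1,0]].
n = 383 = 101111111₂. Square-and-multiply, entries mod 100:
Q^1 = [[1,1],[1,0]]
Q^2 = (Q^1)² = [[2,1],[1,1]]
Q^5 = (Q^2)²·Q = [[8,5],[5,3]]
Q^11 = (Q^5)²·Q = [[44,89],[89,55]]
Q^23 = (Q^11)²·Q = [[68,57],[57,11]]
Q^47 = (Q^23)²·Q = [[76,73],[73,3]]
Q^95 = (Q^47)²·Q = [[72,5],[5,67]]
Q^191 = (Q^95)²·Q = [[4,9],[9,95]]
Q^383 = (Q^191)²·Q = [[88,97],[97,91]]
F_383 mod 100 = Q^383[0][1] = 97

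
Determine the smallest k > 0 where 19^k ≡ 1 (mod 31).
15

31 is prime, so ord(19) divides φ(31) = 30.
Divisors of 30: 1, 2, 3, 5, 6, 10, 15, 30.
Repeated squaring: 19^1 ≡ 19, 19^2 ≡ 20, 19^4 ≡ 28, 19^8 ≡ 9, 19^16 ≡ 19 (mod 31).
Test 19^d mod 31 for each divisor d in increasing order:
19^1 ≡ 19
19^2 ≡ 20
19^3 = 19^2·19^1 ≡ 8
19^5 = 19^4·19^1 ≡ 5
19^6 = 19^4·19^2 ≡ 2
19^10 = 19^8·19^2 ≡ 25
19^15 = 19^8·19^4·19^2·19^1 ≡ 1  ← first divisor giving 1
The order is 15.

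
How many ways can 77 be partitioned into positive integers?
10619863

p(n) counts ways to write n as a sum of positive integers (order ignored).
Euler's pentagonal recurrence: p(k) = p(k-1) + p(k-2) - p(k-5) - p(k-7) + p(k-12) + p(k-15) - ... (offsets j(3j∓1)/2, signs ++--, p(0)=1, p(<0)=0).
DP table for k = 0..76: p(0)=1, p(1)=1, p(2)=2, p(3)=3, p(4)=5, p(5)=7, p(6)=11, p(7)=15, p(8)=22, p(9)=30, p(10)=42, p(11)=56, p(12)=77, p(13)=101, p(14)=135, p(15)=176, p(16)=231, p(17)=297, p(18)=385, p(19)=490, p(20)=627, p(21)=792, p(22)=1002, p(23)=1255, p(24)=1575, p(25)=1958, p(26)=2436, p(27)=3010, p(28)=3718, p(29)=4565, p(30)=5604, p(31)=6842, p(32)=8349, p(33)=10143, p(34)=12310, p(35)=14883, p(36)=17977, p(37)=21637, p(38)=26015, p(39)=31185, p(40)=37338, p(41)=44583, p(42)=53174, p(43)=63261, p(44)=75175, p(45)=89134, p(46)=105558, p(47)=124754, p(48)=147273, p(49)=173525, p(50)=204226, p(51)=239943, p(52)=281589, p(53)=329931, p(54)=386155, p(55)=451276, p(56)=526823, p(57)=614154, p(58)=715220, p(59)=831820, p(60)=966467, p(61)=1121505, p(62)=1300156, p(63)=1505499, p(64)=1741630, p(65)=2012558, p(66)=2323520, p(67)=2679689, p(68)=3087735, p(69)=3554345, p(70)=4087968, p(71)=4697205, p(72)=5392783, p(73)=6185689, p(74)=7089500, p(75)=8118264, p(76)=9289091.
Final step: p(77) = p(76) + p(75) - p(72) - p(70) + p(65) + p(62) - p(55) - p(51) + p(42) + p(37) - p(26) - p(20) + p(7) + p(0)
= 9289091 + 8118264 - 5392783 - 4087968 + 2012558 + 1300156 - 451276 - 239943 + 53174 + 21637 - 2436 - 627 + 15 + 1
= 10619863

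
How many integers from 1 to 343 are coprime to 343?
294

343 = 7^3
φ(n) = n × ∏(1 - 1/p) for each prime p dividing n
φ(343) = 343 × (1 - 1/7) = 294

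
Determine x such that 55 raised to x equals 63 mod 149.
80

Baby-step giant-step with step n = ⌈√149⌉ = 13.
Baby steps 55^j mod 149 (j:value) for j=0..12: 0:1, 1:55, 2:45, 3:91, 4:88, 5:72, 6:86, 7:111, 8:145, 9:78, 10:118, 11:83, 12:95.
Giant-step multiplier: 55^(-13) ≡ 55^(148-13) = 55^135 ≡ 15 (mod 149).
Giant steps γ_i = 63·15^i mod 149: γ_0=63, γ_1=51, γ_2=20, γ_3=2, γ_4=30, γ_5=3, γ_6=45 (in table at j=2).
x = i·n + j = 6·13 + 2 = 80.
Check: 55^80 ≡ 63 (mod 149).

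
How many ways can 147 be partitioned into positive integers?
30388671978

p(n) counts ways to write n as a sum of positive integers (order ignored).
Euler's pentagonal recurrence: p(k) = p(k-1) + p(k-2) - p(k-5) - p(k-7) + p(k-12) + p(k-15) - ... (offsets j(3j∓1)/2, signs ++--, p(0)=1, p(<0)=0).
DP table for k = 0..146: p(0)=1, p(1)=1, p(2)=2, p(3)=3, p(4)=5, p(5)=7, p(6)=11, p(7)=15, p(8)=22, p(9)=30, p(10)=42, p(11)=56, p(12)=77, p(13)=101, p(14)=135, p(15)=176, p(16)=231, p(17)=297, p(18)=385, p(19)=490, p(20)=627, p(21)=792, p(22)=1002, p(23)=1255, p(24)=1575, p(25)=1958, p(26)=2436, p(27)=3010, p(28)=3718, p(29)=4565, p(30)=5604, p(31)=6842, p(32)=8349, p(33)=10143, p(34)=12310, p(35)=14883, p(36)=17977, p(37)=21637, p(38)=26015, p(39)=31185, p(40)=37338, p(41)=44583, p(42)=53174, p(43)=63261, p(44)=75175, p(45)=89134, p(46)=105558, p(47)=124754, p(48)=147273, p(49)=173525, p(50)=204226, p(51)=239943, p(52)=281589, p(53)=329931, p(54)=386155, p(55)=451276, p(56)=526823, p(57)=614154, p(58)=715220, p(59)=831820, p(60)=966467, p(61)=1121505, p(62)=1300156, p(63)=1505499, p(64)=1741630, p(65)=2012558, p(66)=2323520, p(67)=2679689, p(68)=3087735, p(69)=3554345, p(70)=4087968, p(71)=4697205, p(72)=5392783, p(73)=6185689, p(74)=7089500, p(75)=8118264, p(76)=9289091, p(77)=10619863, p(78)=12132164, p(79)=13848650, p(80)=15796476, p(81)=18004327, p(82)=20506255, p(83)=23338469, p(84)=26543660, p(85)=30167357, p(86)=34262962, p(87)=38887673, p(88)=44108109, p(89)=49995925, p(90)=56634173, p(91)=64112359, p(92)=72533807, p(93)=82010177, p(94)=92669720, p(95)=104651419, p(96)=118114304, p(97)=133230930, p(98)=150198136, p(99)=169229875, p(100)=190569292, p(101)=214481126, p(102)=241265379, p(103)=271248950, p(104)=304801365, p(105)=342325709, p(106)=384276336, p(107)=431149389, p(108)=483502844, p(109)=541946240, p(110)=607163746, p(111)=679903203, p(112)=761002156, p(113)=851376628, p(114)=952050665, p(115)=1064144451, p(116)=1188908248, p(117)=1327710076, p(118)=1482074143, p(119)=1653668665, p(120)=1844349560, p(121)=2056148051, p(122)=2291320912, p(123)=2552338241, p(124)=2841940500, p(125)=3163127352, p(126)=3519222692, p(127)=3913864295, p(128)=4351078600, p(129)=4835271870, p(130)=5371315400, p(131)=5964539504, p(132)=6620830889, p(133)=7346629512, p(134)=8149040695, p(135)=9035836076, p(136)=10015581680, p(137)=11097645016, p(138)=12292341831, p(139)=13610949895, p(140)=15065878135, p(141)=16670689208, p(142)=18440293320, p(143)=20390982757, p(144)=22540654445, p(145)=24908858009, p(146)=27517052599.
Final step: p(147) = p(146) + p(145) - p(142) - p(140) + p(135) + p(132) - p(125) - p(121) + p(112) + p(107) - p(96) - p(90) + p(77) + p(70) - p(55) - p(47) + p(30) + p(21) - p(2)
= 27517052599 + 24908858009 - 18440293320 - 15065878135 + 9035836076 + 6620830889 - 3163127352 - 2056148051 + 761002156 + 431149389 - 118114304 - 56634173 + 10619863 + 4087968 - 451276 - 124754 + 5604 + 792 - 2
= 30388671978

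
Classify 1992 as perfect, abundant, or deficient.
abundant

Proper divisors of 1992: sum = 1 + 2 + 3 + 4 + 6 + 8 + 12 + 24 + 83 + 166 + 249 + 332 + 498 + 664 + 996 = 3048
Since 3048 > 1992, 1992 is abundant.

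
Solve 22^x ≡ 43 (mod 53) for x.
18

Baby-step giant-step with step n = ⌈√53⌉ = 8.
Baby steps 22^j mod 53 (j:value) for j=0..7: 0:1, 1:22, 2:7, 3:48, 4:49, 5:18, 6:25, 7:20.
Giant-step multiplier: 22^(-8) ≡ 22^(52-8) = 22^44 ≡ 10 (mod 53).
Giant steps γ_i = 43·10^i mod 53: γ_0=43, γ_1=6, γ_2=7 (in table at j=2).
x = i·n + j = 2·8 + 2 = 18.
Check: 22^18 ≡ 43 (mod 53).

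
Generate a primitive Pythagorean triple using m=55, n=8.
(2961, 880, 3089)

Euclid's formula: a = m² - n², b = 2mn, c = m² + n²
m = 55, n = 8
a = 55² - 8² = 3025 - 64 = 2961
b = 2 × 55 × 8 = 880
c = 55² + 8² = 3025 + 64 = 3089
Verification: 2961² + 880² = 8767521 + 774400 = 9541921 = 3089² ✓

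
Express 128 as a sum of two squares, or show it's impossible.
8² + 8² (a=8, b=8)

Factorization: 128 = 2^7
By Fermat: n is sum of two squares iff every prime p ≡ 3 (mod 4) appears to even power.
All primes ≡ 3 (mod 4) appear to even power.
Search a = 0, 1, 2, … for 128 - a² a perfect square: first hit at a = 8: 128 - 64 = 64 = 8².
128 = 8² + 8² = 64 + 64 ✓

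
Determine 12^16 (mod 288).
0

Repeated squaring. Binary of 16 = 10000.
12^1 ≡ 12 (mod 288); 12^2 ≡ 144 (mod 288); 12^4 ≡ 0 (mod 288); 12^8 ≡ 0 (mod 288); 12^16 ≡ 0 (mod 288)
12^16 = 12^16 ≡ 0 (mod 288)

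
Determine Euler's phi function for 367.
366

367 = 367
φ(n) = n × ∏(1 - 1/p) for each prime p dividing n
φ(367) = 367 × (1 - 1/367) = 366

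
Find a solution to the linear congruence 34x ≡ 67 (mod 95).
x ≡ 83 (mod 95)

gcd(34, 95) = 1, which divides 67, so solutions exist.
Find 34^(-1) mod 95 by the extended Euclidean algorithm:
95 = 2 × 34 + 27  ⟹  27 = (1)·95 + (-2)·34
34 = 1 × 27 + 7  ⟹  7 = (-1)·95 + (3)·34
27 = 3 × 7 + 6  ⟹  6 = (4)·95 + (-11)·34
7 = 1 × 6 + 1  ⟹  1 = (-5)·95 + (14)·34
So (14)·34 ≡ 1 (mod 95), i.e. 34^(-1) ≡ 14 (mod 95).
x ≡ 14 × 67 = 938 ≡ 83 (mod 95).
Check: 34 × 83 = 2822 ≡ 67 (mod 95).
Unique solution: x ≡ 83 (mod 95)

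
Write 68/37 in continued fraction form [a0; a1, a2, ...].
[1; 1, 5, 6]

Euclidean algorithm steps:
68 = 1 × 37 + 31
37 = 1 × 31 + 6
31 = 5 × 6 + 1
6 = 6 × 1 + 0
Continued fraction: [1; 1, 5, 6]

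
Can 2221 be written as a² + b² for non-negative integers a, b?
14² + 45² (a=14, b=45)

Factorization: 2221 = 2221
By Fermat: n is sum of two squares iff every prime p ≡ 3 (mod 4) appears to even power.
All primes ≡ 3 (mod 4) appear to even power.
Search a = 0, 1, 2, … for 2221 - a² a perfect square: first hit at a = 14: 2221 - 196 = 2025 = 45².
2221 = 14² + 45² = 196 + 2025 ✓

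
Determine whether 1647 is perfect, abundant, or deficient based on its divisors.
deficient

Proper divisors of 1647: sum = 1 + 3 + 9 + 27 + 61 + 183 + 549 = 833
Since 833 < 1647, 1647 is deficient.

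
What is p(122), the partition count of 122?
2291320912

p(n) counts ways to write n as a sum of positive integers (order ignored).
Euler's pentagonal recurrence: p(k) = p(k-1) + p(k-2) - p(k-5) - p(k-7) + p(k-12) + p(k-15) - ... (offsets j(3j∓1)/2, signs ++--, p(0)=1, p(<0)=0).
DP table for k = 0..121: p(0)=1, p(1)=1, p(2)=2, p(3)=3, p(4)=5, p(5)=7, p(6)=11, p(7)=15, p(8)=22, p(9)=30, p(10)=42, p(11)=56, p(12)=77, p(13)=101, p(14)=135, p(15)=176, p(16)=231, p(17)=297, p(18)=385, p(19)=490, p(20)=627, p(21)=792, p(22)=1002, p(23)=1255, p(24)=1575, p(25)=1958, p(26)=2436, p(27)=3010, p(28)=3718, p(29)=4565, p(30)=5604, p(31)=6842, p(32)=8349, p(33)=10143, p(34)=12310, p(35)=14883, p(36)=17977, p(37)=21637, p(38)=26015, p(39)=31185, p(40)=37338, p(41)=44583, p(42)=53174, p(43)=63261, p(44)=75175, p(45)=89134, p(46)=105558, p(47)=124754, p(48)=147273, p(49)=173525, p(50)=204226, p(51)=239943, p(52)=281589, p(53)=329931, p(54)=386155, p(55)=451276, p(56)=526823, p(57)=614154, p(58)=715220, p(59)=831820, p(60)=966467, p(61)=1121505, p(62)=1300156, p(63)=1505499, p(64)=1741630, p(65)=2012558, p(66)=2323520, p(67)=2679689, p(68)=3087735, p(69)=3554345, p(70)=4087968, p(71)=4697205, p(72)=5392783, p(73)=6185689, p(74)=7089500, p(75)=8118264, p(76)=9289091, p(77)=10619863, p(78)=12132164, p(79)=13848650, p(80)=15796476, p(81)=18004327, p(82)=20506255, p(83)=23338469, p(84)=26543660, p(85)=30167357, p(86)=34262962, p(87)=38887673, p(88)=44108109, p(89)=49995925, p(90)=56634173, p(91)=64112359, p(92)=72533807, p(93)=82010177, p(94)=92669720, p(95)=104651419, p(96)=118114304, p(97)=133230930, p(98)=150198136, p(99)=169229875, p(100)=190569292, p(101)=214481126, p(102)=241265379, p(103)=271248950, p(104)=304801365, p(105)=342325709, p(106)=384276336, p(107)=431149389, p(108)=483502844, p(109)=541946240, p(110)=607163746, p(111)=679903203, p(112)=761002156, p(113)=851376628, p(114)=952050665, p(115)=1064144451, p(116)=1188908248, p(117)=1327710076, p(118)=1482074143, p(119)=1653668665, p(120)=1844349560, p(121)=2056148051.
Final step: p(122) = p(121) + p(120) - p(117) - p(115) + p(110) + p(107) - p(100) - p(96) + p(87) + p(82) - p(71) - p(65) + p(52) + p(45) - p(30) - p(22) + p(5)
= 2056148051 + 1844349560 - 1327710076 - 1064144451 + 607163746 + 431149389 - 190569292 - 118114304 + 38887673 + 20506255 - 4697205 - 2012558 + 281589 + 89134 - 5604 - 1002 + 7
= 2291320912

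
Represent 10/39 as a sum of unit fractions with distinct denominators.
1/4 + 1/156

Greedy algorithm:
10/39: ceiling(39/10) = 4, use 1/4
1/156: ceiling(156/1) = 156, use 1/156
Result: 10/39 = 1/4 + 1/156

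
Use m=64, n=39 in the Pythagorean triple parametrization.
(2575, 4992, 5617)

Euclid's formula: a = m² - n², b = 2mn, c = m² + n²
m = 64, n = 39
a = 64² - 39² = 4096 - 1521 = 2575
b = 2 × 64 × 39 = 4992
c = 64² + 39² = 4096 + 1521 = 5617
Verification: 2575² + 4992² = 6630625 + 24920064 = 31550689 = 5617² ✓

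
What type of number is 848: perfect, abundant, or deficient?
deficient

Proper divisors of 848: sum = 1 + 2 + 4 + 8 + 16 + 53 + 106 + 212 + 424 = 826
Since 826 < 848, 848 is deficient.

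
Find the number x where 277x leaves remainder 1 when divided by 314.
297

gcd(277, 314) = 1, so the inverse exists.
Extended Euclidean algorithm on (314, 277):
314 = 1 × 277 + 37  ⟹  37 = (1)·314 + (-1)·277
277 = 7 × 37 + 18  ⟹  18 = (-7)·314 + (8)·277
37 = 2 × 18 + 1  ⟹  1 = (15)·314 + (-17)·277
So (-17)·277 ≡ 1 (mod 314), i.e. 277^(-1) ≡ -17 ≡ 297 (mod 314).
Check: 277 × 297 = 82269 ≡ 1 (mod 314)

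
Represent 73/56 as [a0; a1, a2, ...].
[1; 3, 3, 2, 2]

Euclidean algorithm steps:
73 = 1 × 56 + 17
56 = 3 × 17 + 5
17 = 3 × 5 + 2
5 = 2 × 2 + 1
2 = 2 × 1 + 0
Continued fraction: [1; 3, 3, 2, 2]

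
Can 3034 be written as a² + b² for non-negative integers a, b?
3² + 55² (a=3, b=55)

Factorization: 3034 = 2 × 37 × 41
By Fermat: n is sum of two squares iff every prime p ≡ 3 (mod 4) appears to even power.
All primes ≡ 3 (mod 4) appear to even power.
Search a = 0, 1, 2, … for 3034 - a² a perfect square: first hit at a = 3: 3034 - 9 = 3025 = 55².
3034 = 3² + 55² = 9 + 3025 ✓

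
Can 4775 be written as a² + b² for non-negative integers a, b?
Not possible

Factorization: 4775 = 5^2 × 191
By Fermat: n is sum of two squares iff every prime p ≡ 3 (mod 4) appears to even power.
Prime(s) ≡ 3 (mod 4) with odd exponent: [(191, 1)]
Therefore 4775 cannot be expressed as a² + b².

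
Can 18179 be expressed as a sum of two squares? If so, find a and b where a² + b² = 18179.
Not possible

Factorization: 18179 = 7^3 × 53
By Fermat: n is sum of two squares iff every prime p ≡ 3 (mod 4) appears to even power.
Prime(s) ≡ 3 (mod 4) with odd exponent: [(7, 3)]
Therefore 18179 cannot be expressed as a² + b².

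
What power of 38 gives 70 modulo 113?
9

Baby-step giant-step with step n = ⌈√113⌉ = 11.
Baby steps 38^j mod 113 (j:value) for j=0..10: 0:1, 1:38, 2:88, 3:67, 4:60, 5:20, 6:82, 7:65, 8:97, 9:70, 10:61.
h = 70 is already in the table at j=9, so x = 9.
Check: 38^9 ≡ 70 (mod 113).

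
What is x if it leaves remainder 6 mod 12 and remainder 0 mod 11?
66

Using Chinese Remainder Theorem:
M = 12 × 11 = 132
M1 = 11, M2 = 12
y1 = 11^(-1) mod 12 = 11
y2 = 12^(-1) mod 11 = 1
x = (6×11×11 + 0×12×1) mod 132 = 66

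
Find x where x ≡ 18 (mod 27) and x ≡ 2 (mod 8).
18

Using Chinese Remainder Theorem:
M = 27 × 8 = 216
M1 = 8, M2 = 27
y1 = 8^(-1) mod 27 = 17
y2 = 27^(-1) mod 8 = 3
x = (18×8×17 + 2×27×3) mod 216 = 18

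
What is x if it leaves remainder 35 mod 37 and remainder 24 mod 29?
923

Using Chinese Remainder Theorem:
M = 37 × 29 = 1073
M1 = 29, M2 = 37
y1 = 29^(-1) mod 37 = 23
y2 = 37^(-1) mod 29 = 11
x = (35×29×23 + 24×37×11) mod 1073 = 923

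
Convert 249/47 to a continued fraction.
[5; 3, 2, 1, 4]

Euclidean algorithm steps:
249 = 5 × 47 + 14
47 = 3 × 14 + 5
14 = 2 × 5 + 4
5 = 1 × 4 + 1
4 = 4 × 1 + 0
Continued fraction: [5; 3, 2, 1, 4]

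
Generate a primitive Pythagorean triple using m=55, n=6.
(2989, 660, 3061)

Euclid's formula: a = m² - n², b = 2mn, c = m² + n²
m = 55, n = 6
a = 55² - 6² = 3025 - 36 = 2989
b = 2 × 55 × 6 = 660
c = 55² + 6² = 3025 + 36 = 3061
Verification: 2989² + 660² = 8934121 + 435600 = 9369721 = 3061² ✓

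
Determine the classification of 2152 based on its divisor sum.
deficient

Proper divisors of 2152: sum = 1 + 2 + 4 + 8 + 269 + 538 + 1076 = 1898
Since 1898 < 2152, 2152 is deficient.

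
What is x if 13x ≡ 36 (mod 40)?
x ≡ 12 (mod 40)

gcd(13, 40) = 1, which divides 36, so solutions exist.
Find 13^(-1) mod 40 by the extended Euclidean algorithm:
40 = 3 × 13 + 1  ⟹  1 = (1)·40 + (-3)·13
So (-3)·13 ≡ 1 (mod 40), i.e. 13^(-1) ≡ -3 ≡ 37 (mod 40).
x ≡ 37 × 36 = 1332 ≡ 12 (mod 40).
Check: 13 × 12 = 156 ≡ 36 (mod 40).
Unique solution: x ≡ 12 (mod 40)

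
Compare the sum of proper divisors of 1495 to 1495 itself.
deficient

Proper divisors of 1495: sum = 1 + 5 + 13 + 23 + 65 + 115 + 299 = 521
Since 521 < 1495, 1495 is deficient.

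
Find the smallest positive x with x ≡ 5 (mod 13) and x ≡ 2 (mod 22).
200

Using Chinese Remainder Theorem:
M = 13 × 22 = 286
M1 = 22, M2 = 13
y1 = 22^(-1) mod 13 = 3
y2 = 13^(-1) mod 22 = 17
x = (5×22×3 + 2×13×17) mod 286 = 200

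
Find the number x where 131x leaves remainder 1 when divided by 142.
129

gcd(131, 142) = 1, so the inverse exists.
Extended Euclidean algorithm on (142, 131):
142 = 1 × 131 + 11  ⟹  11 = (1)·142 + (-1)·131
131 = 11 × 11 + 10  ⟹  10 = (-11)·142 + (12)·131
11 = 1 × 10 + 1  ⟹  1 = (12)·142 + (-13)·131
So (-13)·131 ≡ 1 (mod 142), i.e. 131^(-1) ≡ -13 ≡ 129 (mod 142).
Check: 131 × 129 = 16899 ≡ 1 (mod 142)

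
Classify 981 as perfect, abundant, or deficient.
deficient

Proper divisors of 981: sum = 1 + 3 + 9 + 109 + 327 = 449
Since 449 < 981, 981 is deficient.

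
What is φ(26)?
12

26 = 2 × 13
φ(n) = n × ∏(1 - 1/p) for each prime p dividing n
φ(26) = 26 × (1 - 1/2) × (1 - 1/13) = 12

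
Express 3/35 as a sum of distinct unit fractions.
1/12 + 1/420

Greedy algorithm:
3/35: ceiling(35/3) = 12, use 1/12
1/420: ceiling(420/1) = 420, use 1/420
Result: 3/35 = 1/12 + 1/420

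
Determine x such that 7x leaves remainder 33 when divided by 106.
x ≡ 35 (mod 106)

gcd(7, 106) = 1, which divides 33, so solutions exist.
Find 7^(-1) mod 106 by the extended Euclidean algorithm:
106 = 15 × 7 + 1  ⟹  1 = (1)·106 + (-15)·7
So (-15)·7 ≡ 1 (mod 106), i.e. 7^(-1) ≡ -15 ≡ 91 (mod 106).
x ≡ 91 × 33 = 3003 ≡ 35 (mod 106).
Check: 7 × 35 = 245 ≡ 33 (mod 106).
Unique solution: x ≡ 35 (mod 106)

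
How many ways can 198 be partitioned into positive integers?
3345365983698

p(n) counts ways to write n as a sum of positive integers (order ignored).
Euler's pentagonal recurrence: p(k) = p(k-1) + p(k-2) - p(k-5) - p(k-7) + p(k-12) + p(k-15) - ... (offsets j(3j∓1)/2, signs ++--, p(0)=1, p(<0)=0).
DP table for k = 0..197: p(0)=1, p(1)=1, p(2)=2, p(3)=3, p(4)=5, p(5)=7, p(6)=11, p(7)=15, p(8)=22, p(9)=30, p(10)=42, p(11)=56, p(12)=77, p(13)=101, p(14)=135, p(15)=176, p(16)=231, p(17)=297, p(18)=385, p(19)=490, p(20)=627, p(21)=792, p(22)=1002, p(23)=1255, p(24)=1575, p(25)=1958, p(26)=2436, p(27)=3010, p(28)=3718, p(29)=4565, p(30)=5604, p(31)=6842, p(32)=8349, p(33)=10143, p(34)=12310, p(35)=14883, p(36)=17977, p(37)=21637, p(38)=26015, p(39)=31185, p(40)=37338, p(41)=44583, p(42)=53174, p(43)=63261, p(44)=75175, p(45)=89134, p(46)=105558, p(47)=124754, p(48)=147273, p(49)=173525, p(50)=204226, p(51)=239943, p(52)=281589, p(53)=329931, p(54)=386155, p(55)=451276, p(56)=526823, p(57)=614154, p(58)=715220, p(59)=831820, p(60)=966467, p(61)=1121505, p(62)=1300156, p(63)=1505499, p(64)=1741630, p(65)=2012558, p(66)=2323520, p(67)=2679689, p(68)=3087735, p(69)=3554345, p(70)=4087968, p(71)=4697205, p(72)=5392783, p(73)=6185689, p(74)=7089500, p(75)=8118264, p(76)=9289091, p(77)=10619863, p(78)=12132164, p(79)=13848650, p(80)=15796476, p(81)=18004327, p(82)=20506255, p(83)=23338469, p(84)=26543660, p(85)=30167357, p(86)=34262962, p(87)=38887673, p(88)=44108109, p(89)=49995925, p(90)=56634173, p(91)=64112359, p(92)=72533807, p(93)=82010177, p(94)=92669720, p(95)=104651419, p(96)=118114304, p(97)=133230930, p(98)=150198136, p(99)=169229875, p(100)=190569292, p(101)=214481126, p(102)=241265379, p(103)=271248950, p(104)=304801365, p(105)=342325709, p(106)=384276336, p(107)=431149389, p(108)=483502844, p(109)=541946240, p(110)=607163746, p(111)=679903203, p(112)=761002156, p(113)=851376628, p(114)=952050665, p(115)=1064144451, p(116)=1188908248, p(117)=1327710076, p(118)=1482074143, p(119)=1653668665, p(120)=1844349560, p(121)=2056148051, p(122)=2291320912, p(123)=2552338241, p(124)=2841940500, p(125)=3163127352, p(126)=3519222692, p(127)=3913864295, p(128)=4351078600, p(129)=4835271870, p(130)=5371315400, p(131)=5964539504, p(132)=6620830889, p(133)=7346629512, p(134)=8149040695, p(135)=9035836076, p(136)=10015581680, p(137)=11097645016, p(138)=12292341831, p(139)=13610949895, p(140)=15065878135, p(141)=16670689208, p(142)=18440293320, p(143)=20390982757, p(144)=22540654445, p(145)=24908858009, p(146)=27517052599, p(147)=30388671978, p(148)=33549419497, p(149)=37027355200, p(150)=40853235313, p(151)=45060624582, p(152)=49686288421, p(153)=54770336324, p(154)=60356673280, p(155)=66493182097, p(156)=73232243759, p(157)=80630964769, p(158)=88751778802, p(159)=97662728555, p(160)=107438159466, p(161)=118159068427, p(162)=129913904637, p(163)=142798995930, p(164)=156919475295, p(165)=172389800255, p(166)=189334822579, p(167)=207890420102, p(168)=228204732751, p(169)=250438925115, p(170)=274768617130, p(171)=301384802048, p(172)=330495499613, p(173)=362326859895, p(174)=397125074750, p(175)=435157697830, p(176)=476715857290, p(177)=522115831195, p(178)=571701605655, p(179)=625846753120, p(180)=684957390936, p(181)=749474411781, p(182)=819876908323, p(183)=896684817527, p(184)=980462880430, p(185)=1071823774337, p(186)=1171432692373, p(187)=1280011042268, p(188)=1398341745571, p(189)=1527273599625, p(190)=1667727404093, p(191)=1820701100652, p(192)=1987276856363, p(193)=2168627105469, p(194)=2366022741845, p(195)=2580840212973, p(196)=2814570987591, p(197)=3068829878530.
Final step: p(198) = p(197) + p(196) - p(193) - p(191) + p(186) + p(183) - p(176) - p(172) + p(163) + p(158) - p(147) - p(141) + p(128) + p(121) - p(106) - p(98) + p(81) + p(72) - p(53) - p(43) + p(22) + p(11)
= 3068829878530 + 2814570987591 - 2168627105469 - 1820701100652 + 1171432692373 + 896684817527 - 476715857290 - 330495499613 + 142798995930 + 88751778802 - 30388671978 - 16670689208 + 4351078600 + 2056148051 - 384276336 - 150198136 + 18004327 + 5392783 - 329931 - 63261 + 1002 + 56
= 3345365983698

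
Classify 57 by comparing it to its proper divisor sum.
deficient

Proper divisors of 57: sum = 1 + 3 + 19 = 23
Since 23 < 57, 57 is deficient.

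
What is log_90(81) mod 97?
40

Baby-step giant-step with step n = ⌈√97⌉ = 10.
Baby steps 90^j mod 97 (j:value) for j=0..9: 0:1, 1:90, 2:49, 3:45, 4:73, 5:71, 6:85, 7:84, 8:91, 9:42.
Giant-step multiplier: 90^(-10) ≡ 90^(96-10) = 90^86 ≡ 32 (mod 97).
Giant steps γ_i = 81·32^i mod 97: γ_0=81, γ_1=70, γ_2=9, γ_3=94, γ_4=1 (in table at j=0).
x = i·n + j = 4·10 + 0 = 40.
Check: 90^40 ≡ 81 (mod 97).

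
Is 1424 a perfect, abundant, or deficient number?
deficient

Proper divisors of 1424: sum = 1 + 2 + 4 + 8 + 16 + 89 + 178 + 356 + 712 = 1366
Since 1366 < 1424, 1424 is deficient.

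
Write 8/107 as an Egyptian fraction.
1/14 + 1/300 + 1/224700

Greedy algorithm:
8/107: ceiling(107/8) = 14, use 1/14
5/1498: ceiling(1498/5) = 300, use 1/300
1/224700: ceiling(224700/1) = 224700, use 1/224700
Result: 8/107 = 1/14 + 1/300 + 1/224700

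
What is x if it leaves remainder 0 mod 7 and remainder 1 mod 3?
7

Using Chinese Remainder Theorem:
M = 7 × 3 = 21
M1 = 3, M2 = 7
y1 = 3^(-1) mod 7 = 5
y2 = 7^(-1) mod 3 = 1
x = (0×3×5 + 1×7×1) mod 21 = 7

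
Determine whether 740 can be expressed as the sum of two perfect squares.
8² + 26² (a=8, b=26)

Factorization: 740 = 2^2 × 5 × 37
By Fermat: n is sum of two squares iff every prime p ≡ 3 (mod 4) appears to even power.
All primes ≡ 3 (mod 4) appear to even power.
Search a = 0, 1, 2, … for 740 - a² a perfect square: first hit at a = 8: 740 - 64 = 676 = 26².
740 = 8² + 26² = 64 + 676 ✓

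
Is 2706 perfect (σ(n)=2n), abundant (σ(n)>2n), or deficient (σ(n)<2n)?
abundant

Proper divisors of 2706: sum = 1 + 2 + 3 + 6 + 11 + 22 + 33 + 41 + 66 + 82 + 123 + 246 + 451 + 902 + 1353 = 3342
Since 3342 > 2706, 2706 is abundant.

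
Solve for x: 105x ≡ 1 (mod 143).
79

gcd(105, 143) = 1, so the inverse exists.
Extended Euclidean algorithm on (143, 105):
143 = 1 × 105 + 38  ⟹  38 = (1)·143 + (-1)·105
105 = 2 × 38 + 29  ⟹  29 = (-2)·143 + (3)·105
38 = 1 × 29 + 9  ⟹  9 = (3)·143 + (-4)·105
29 = 3 × 9 + 2  ⟹  2 = (-11)·143 + (15)·105
9 = 4 × 2 + 1  ⟹  1 = (47)·143 + (-64)·105
So (-64)·105 ≡ 1 (mod 143), i.e. 105^(-1) ≡ -64 ≡ 79 (mod 143).
Check: 105 × 79 = 8295 ≡ 1 (mod 143)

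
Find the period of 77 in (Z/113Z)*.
56

113 is prime, so ord(77) divides φ(113) = 112.
Divisors of 112: 1, 2, 4, 7, 8, 14, 16, 28, 56, 112.
Repeated squaring: 77^1 ≡ 77, 77^2 ≡ 53, 77^4 ≡ 97, 77^8 ≡ 30, 77^16 ≡ 109, 77^32 ≡ 16, 77^64 ≡ 30 (mod 113).
Test 77^d mod 113 for each divisor d in increasing order:
77^1 ≡ 77
77^2 ≡ 53
77^4 ≡ 97
77^7 = 77^4·77^2·77^1 ≡ 18
77^8 ≡ 30
77^14 = 77^8·77^4·77^2 ≡ 98
77^16 ≡ 109
77^28 = 77^16·77^8·77^4 ≡ 112
77^56 = 77^32·77^16·77^8 ≡ 1  ← first divisor giving 1
The order is 56.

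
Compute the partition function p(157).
80630964769

p(n) counts ways to write n as a sum of positive integers (order ignored).
Euler's pentagonal recurrence: p(k) = p(k-1) + p(k-2) - p(k-5) - p(k-7) + p(k-12) + p(k-15) - ... (offsets j(3j∓1)/2, signs ++--, p(0)=1, p(<0)=0).
DP table for k = 0..156: p(0)=1, p(1)=1, p(2)=2, p(3)=3, p(4)=5, p(5)=7, p(6)=11, p(7)=15, p(8)=22, p(9)=30, p(10)=42, p(11)=56, p(12)=77, p(13)=101, p(14)=135, p(15)=176, p(16)=231, p(17)=297, p(18)=385, p(19)=490, p(20)=627, p(21)=792, p(22)=1002, p(23)=1255, p(24)=1575, p(25)=1958, p(26)=2436, p(27)=3010, p(28)=3718, p(29)=4565, p(30)=5604, p(31)=6842, p(32)=8349, p(33)=10143, p(34)=12310, p(35)=14883, p(36)=17977, p(37)=21637, p(38)=26015, p(39)=31185, p(40)=37338, p(41)=44583, p(42)=53174, p(43)=63261, p(44)=75175, p(45)=89134, p(46)=105558, p(47)=124754, p(48)=147273, p(49)=173525, p(50)=204226, p(51)=239943, p(52)=281589, p(53)=329931, p(54)=386155, p(55)=451276, p(56)=526823, p(57)=614154, p(58)=715220, p(59)=831820, p(60)=966467, p(61)=1121505, p(62)=1300156, p(63)=1505499, p(64)=1741630, p(65)=2012558, p(66)=2323520, p(67)=2679689, p(68)=3087735, p(69)=3554345, p(70)=4087968, p(71)=4697205, p(72)=5392783, p(73)=6185689, p(74)=7089500, p(75)=8118264, p(76)=9289091, p(77)=10619863, p(78)=12132164, p(79)=13848650, p(80)=15796476, p(81)=18004327, p(82)=20506255, p(83)=23338469, p(84)=26543660, p(85)=30167357, p(86)=34262962, p(87)=38887673, p(88)=44108109, p(89)=49995925, p(90)=56634173, p(91)=64112359, p(92)=72533807, p(93)=82010177, p(94)=92669720, p(95)=104651419, p(96)=118114304, p(97)=133230930, p(98)=150198136, p(99)=169229875, p(100)=190569292, p(101)=214481126, p(102)=241265379, p(103)=271248950, p(104)=304801365, p(105)=342325709, p(106)=384276336, p(107)=431149389, p(108)=483502844, p(109)=541946240, p(110)=607163746, p(111)=679903203, p(112)=761002156, p(113)=851376628, p(114)=952050665, p(115)=1064144451, p(116)=1188908248, p(117)=1327710076, p(118)=1482074143, p(119)=1653668665, p(120)=1844349560, p(121)=2056148051, p(122)=2291320912, p(123)=2552338241, p(124)=2841940500, p(125)=3163127352, p(126)=3519222692, p(127)=3913864295, p(128)=4351078600, p(129)=4835271870, p(130)=5371315400, p(131)=5964539504, p(132)=6620830889, p(133)=7346629512, p(134)=8149040695, p(135)=9035836076, p(136)=10015581680, p(137)=11097645016, p(138)=12292341831, p(139)=13610949895, p(140)=15065878135, p(141)=16670689208, p(142)=18440293320, p(143)=20390982757, p(144)=22540654445, p(145)=24908858009, p(146)=27517052599, p(147)=30388671978, p(148)=33549419497, p(149)=37027355200, p(150)=40853235313, p(151)=45060624582, p(152)=49686288421, p(153)=54770336324, p(154)=60356673280, p(155)=66493182097, p(156)=73232243759.
Final step: p(157) = p(156) + p(155) - p(152) - p(150) + p(145) + p(142) - p(135) - p(131) + p(122) + p(117) - p(106) - p(100) + p(87) + p(80) - p(65) - p(57) + p(40) + p(31) - p(12) - p(2)
= 73232243759 + 66493182097 - 49686288421 - 40853235313 + 24908858009 + 18440293320 - 9035836076 - 5964539504 + 2291320912 + 1327710076 - 384276336 - 190569292 + 38887673 + 15796476 - 2012558 - 614154 + 37338 + 6842 - 77 - 2
= 80630964769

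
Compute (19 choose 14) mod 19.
0

Using Lucas' theorem:
Write n=19 and k=14 in base 19:
n in base 19: [1, 0]
k in base 19: [0, 14]
C(19,14) mod 19 = ∏ C(n_i, k_i) mod 19
Digit binomials (mod 19): C(1,0) = 1; C(0,14) = 0 (k_i > n_i)
Product: 1 × 0 = 0 ≡ 0 (mod 19)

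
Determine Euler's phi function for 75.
40

75 = 3 × 5^2
φ(n) = n × ∏(1 - 1/p) for each prime p dividing n
φ(75) = 75 × (1 - 1/3) × (1 - 1/5) = 40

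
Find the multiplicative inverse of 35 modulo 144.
107

gcd(35, 144) = 1, so the inverse exists.
Extended Euclidean algorithm on (144, 35):
144 = 4 × 35 + 4  ⟹  4 = (1)·144 + (-4)·35
35 = 8 × 4 + 3  ⟹  3 = (-8)·144 + (33)·35
4 = 1 × 3 + 1  ⟹  1 = (9)·144 + (-37)·35
So (-37)·35 ≡ 1 (mod 144), i.e. 35^(-1) ≡ -37 ≡ 107 (mod 144).
Check: 35 × 107 = 3745 ≡ 1 (mod 144)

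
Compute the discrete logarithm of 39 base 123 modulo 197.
62

Baby-step giant-step with step n = ⌈√197⌉ = 15.
Baby steps 123^j mod 197 (j:value) for j=0..14: 0:1, 1:123, 2:157, 3:5, 4:24, 5:194, 6:25, 7:120, 8:182, 9:125, 10:9, 11:122, 12:34, 13:45, 14:19.
Giant-step multiplier: 123^(-15) ≡ 123^(196-15) = 123^181 ≡ 124 (mod 197).
Giant steps γ_i = 39·124^i mod 197: γ_0=39, γ_1=108, γ_2=193, γ_3=95, γ_4=157 (in table at j=2).
x = i·n + j = 4·15 + 2 = 62.
Check: 123^62 ≡ 39 (mod 197).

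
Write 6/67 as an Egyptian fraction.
1/12 + 1/161 + 1/129444

Greedy algorithm:
6/67: ceiling(67/6) = 12, use 1/12
5/804: ceiling(804/5) = 161, use 1/161
1/129444: ceiling(129444/1) = 129444, use 1/129444
Result: 6/67 = 1/12 + 1/161 + 1/129444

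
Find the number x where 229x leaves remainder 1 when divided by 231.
115

gcd(229, 231) = 1, so the inverse exists.
Extended Euclidean algorithm on (231, 229):
231 = 1 × 229 + 2  ⟹  2 = (1)·231 + (-1)·229
229 = 114 × 2 + 1  ⟹  1 = (-114)·231 + (115)·229
So (115)·229 ≡ 1 (mod 231), i.e. 229^(-1) ≡ 115 (mod 231).
Check: 229 × 115 = 26335 ≡ 1 (mod 231)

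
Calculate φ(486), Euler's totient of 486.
162

486 = 2 × 3^5
φ(n) = n × ∏(1 - 1/p) for each prime p dividing n
φ(486) = 486 × (1 - 1/2) × (1 - 1/3) = 162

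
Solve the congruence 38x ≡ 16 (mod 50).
x ≡ 7 (mod 25)

gcd(38, 50) = 2, which divides 16, so solutions exist.
Divide through by 2: 19x ≡ 8 (mod 25).
Find 19^(-1) mod 25 by the extended Euclidean algorithm:
25 = 1 × 19 + 6  ⟹  6 = (1)·25 + (-1)·19
19 = 3 × 6 + 1  ⟹  1 = (-3)·25 + (4)·19
So (4)·19 ≡ 1 (mod 25), i.e. 19^(-1) ≡ 4 (mod 25).
x ≡ 4 × 8 = 32 ≡ 7 (mod 25).
Check: 38 × 7 = 266 ≡ 16 (mod 50).
x ≡ 7 (mod 25), giving 2 solutions mod 50.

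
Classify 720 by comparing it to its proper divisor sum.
abundant

Proper divisors of 720: sum = 1 + 2 + 3 + 4 + 5 + 6 + 8 + 9 + ... + 144 + 180 + 240 + 360 (29 divisors) = 1698
Since 1698 > 720, 720 is abundant.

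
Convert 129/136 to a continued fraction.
[0; 1, 18, 2, 3]

Euclidean algorithm steps:
129 = 0 × 136 + 129
136 = 1 × 129 + 7
129 = 18 × 7 + 3
7 = 2 × 3 + 1
3 = 3 × 1 + 0
Continued fraction: [0; 1, 18, 2, 3]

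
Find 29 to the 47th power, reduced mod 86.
63

Repeated squaring. Binary of 47 = 101111.
29^1 ≡ 29 (mod 86); 29^2 ≡ 67 (mod 86); 29^4 ≡ 17 (mod 86); 29^8 ≡ 31 (mod 86); 29^16 ≡ 15 (mod 86); 29^32 ≡ 53 (mod 86)
29^47 = 29^1 × 29^2 × 29^4 × 29^8 × 29^32 ≡ 63 (mod 86)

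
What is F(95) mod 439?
371

Matrix identity: Q^n = [[F_(n+1), F_n], [F_n, F_(n-1)]] with Q = [[1,1],[1,0]].
n = 95 = 1011111₂. Square-and-multiply, entries mod 439:
Q^1 = [[1,1],[1,0]]
Q^2 = (Q^1)² = [[2,1],[1,1]]
Q^5 = (Q^2)²·Q = [[8,5],[5,3]]
Q^11 = (Q^5)²·Q = [[144,89],[89,55]]
Q^23 = (Q^11)²·Q = [[273,122],[122,151]]
Q^47 = (Q^23)²·Q = [[222,296],[296,365]]
Q^95 = (Q^47)²·Q = [[279,371],[371,347]]
F_95 mod 439 = Q^95[0][1] = 371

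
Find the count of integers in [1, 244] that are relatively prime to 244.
120

244 = 2^2 × 61
φ(n) = n × ∏(1 - 1/p) for each prime p dividing n
φ(244) = 244 × (1 - 1/2) × (1 - 1/61) = 120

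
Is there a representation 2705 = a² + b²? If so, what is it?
1² + 52² (a=1, b=52)

Factorization: 2705 = 5 × 541
By Fermat: n is sum of two squares iff every prime p ≡ 3 (mod 4) appears to even power.
All primes ≡ 3 (mod 4) appear to even power.
Search a = 0, 1, 2, … for 2705 - a² a perfect square: first hit at a = 1: 2705 - 1 = 2704 = 52².
2705 = 1² + 52² = 1 + 2704 ✓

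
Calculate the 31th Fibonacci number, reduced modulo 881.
101

Matrix identity: Q^n = [[F_(n+1), F_n], [F_n, F_(n-1)]] with Q = [[1,1],[1,0]].
n = 31 = 11111₂. Square-and-multiply, entries mod 881:
Q^1 = [[1,1],[1,0]]
Q^3 = (Q^1)²·Q = [[3,2],[2,1]]
Q^7 = (Q^3)²·Q = [[21,13],[13,8]]
Q^15 = (Q^7)²·Q = [[106,610],[610,377]]
Q^31 = (Q^15)²·Q = [[477,101],[101,376]]
F_31 mod 881 = Q^31[0][1] = 101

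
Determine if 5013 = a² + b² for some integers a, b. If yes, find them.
42² + 57² (a=42, b=57)

Factorization: 5013 = 3^2 × 557
By Fermat: n is sum of two squares iff every prime p ≡ 3 (mod 4) appears to even power.
All primes ≡ 3 (mod 4) appear to even power.
Search a = 0, 1, 2, … for 5013 - a² a perfect square: first hit at a = 42: 5013 - 1764 = 3249 = 57².
5013 = 42² + 57² = 1764 + 3249 ✓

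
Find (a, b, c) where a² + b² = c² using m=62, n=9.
(3763, 1116, 3925)

Euclid's formula: a = m² - n², b = 2mn, c = m² + n²
m = 62, n = 9
a = 62² - 9² = 3844 - 81 = 3763
b = 2 × 62 × 9 = 1116
c = 62² + 9² = 3844 + 81 = 3925
Verification: 3763² + 1116² = 14160169 + 1245456 = 15405625 = 3925² ✓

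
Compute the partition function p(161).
118159068427

p(n) counts ways to write n as a sum of positive integers (order ignored).
Euler's pentagonal recurrence: p(k) = p(k-1) + p(k-2) - p(k-5) - p(k-7) + p(k-12) + p(k-15) - ... (offsets j(3j∓1)/2, signs ++--, p(0)=1, p(<0)=0).
DP table for k = 0..160: p(0)=1, p(1)=1, p(2)=2, p(3)=3, p(4)=5, p(5)=7, p(6)=11, p(7)=15, p(8)=22, p(9)=30, p(10)=42, p(11)=56, p(12)=77, p(13)=101, p(14)=135, p(15)=176, p(16)=231, p(17)=297, p(18)=385, p(19)=490, p(20)=627, p(21)=792, p(22)=1002, p(23)=1255, p(24)=1575, p(25)=1958, p(26)=2436, p(27)=3010, p(28)=3718, p(29)=4565, p(30)=5604, p(31)=6842, p(32)=8349, p(33)=10143, p(34)=12310, p(35)=14883, p(36)=17977, p(37)=21637, p(38)=26015, p(39)=31185, p(40)=37338, p(41)=44583, p(42)=53174, p(43)=63261, p(44)=75175, p(45)=89134, p(46)=105558, p(47)=124754, p(48)=147273, p(49)=173525, p(50)=204226, p(51)=239943, p(52)=281589, p(53)=329931, p(54)=386155, p(55)=451276, p(56)=526823, p(57)=614154, p(58)=715220, p(59)=831820, p(60)=966467, p(61)=1121505, p(62)=1300156, p(63)=1505499, p(64)=1741630, p(65)=2012558, p(66)=2323520, p(67)=2679689, p(68)=3087735, p(69)=3554345, p(70)=4087968, p(71)=4697205, p(72)=5392783, p(73)=6185689, p(74)=7089500, p(75)=8118264, p(76)=9289091, p(77)=10619863, p(78)=12132164, p(79)=13848650, p(80)=15796476, p(81)=18004327, p(82)=20506255, p(83)=23338469, p(84)=26543660, p(85)=30167357, p(86)=34262962, p(87)=38887673, p(88)=44108109, p(89)=49995925, p(90)=56634173, p(91)=64112359, p(92)=72533807, p(93)=82010177, p(94)=92669720, p(95)=104651419, p(96)=118114304, p(97)=133230930, p(98)=150198136, p(99)=169229875, p(100)=190569292, p(101)=214481126, p(102)=241265379, p(103)=271248950, p(104)=304801365, p(105)=342325709, p(106)=384276336, p(107)=431149389, p(108)=483502844, p(109)=541946240, p(110)=607163746, p(111)=679903203, p(112)=761002156, p(113)=851376628, p(114)=952050665, p(115)=1064144451, p(116)=1188908248, p(117)=1327710076, p(118)=1482074143, p(119)=1653668665, p(120)=1844349560, p(121)=2056148051, p(122)=2291320912, p(123)=2552338241, p(124)=2841940500, p(125)=3163127352, p(126)=3519222692, p(127)=3913864295, p(128)=4351078600, p(129)=4835271870, p(130)=5371315400, p(131)=5964539504, p(132)=6620830889, p(133)=7346629512, p(134)=8149040695, p(135)=9035836076, p(136)=10015581680, p(137)=11097645016, p(138)=12292341831, p(139)=13610949895, p(140)=15065878135, p(141)=16670689208, p(142)=18440293320, p(143)=20390982757, p(144)=22540654445, p(145)=24908858009, p(146)=27517052599, p(147)=30388671978, p(148)=33549419497, p(149)=37027355200, p(150)=40853235313, p(151)=45060624582, p(152)=49686288421, p(153)=54770336324, p(154)=60356673280, p(155)=66493182097, p(156)=73232243759, p(157)=80630964769, p(158)=88751778802, p(159)=97662728555, p(160)=107438159466.
Final step: p(161) = p(160) + p(159) - p(156) - p(154) + p(149) + p(146) - p(139) - p(135) + p(126) + p(121) - p(110) - p(104) + p(91) + p(84) - p(69) - p(61) + p(44) + p(35) - p(16) - p(6)
= 107438159466 + 97662728555 - 73232243759 - 60356673280 + 37027355200 + 27517052599 - 13610949895 - 9035836076 + 3519222692 + 2056148051 - 607163746 - 304801365 + 64112359 + 26543660 - 3554345 - 1121505 + 75175 + 14883 - 231 - 11
= 118159068427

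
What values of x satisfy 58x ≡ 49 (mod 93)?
x ≡ 73 (mod 93)

gcd(58, 93) = 1, which divides 49, so solutions exist.
Find 58^(-1) mod 93 by the extended Euclidean algorithm:
93 = 1 × 58 + 35  ⟹  35 = (1)·93 + (-1)·58
58 = 1 × 35 + 23  ⟹  23 = (-1)·93 + (2)·58
35 = 1 × 23 + 12  ⟹  12 = (2)·93 + (-3)·58
23 = 1 × 12 + 11  ⟹  11 = (-3)·93 + (5)·58
12 = 1 × 11 + 1  ⟹  1 = (5)·93 + (-8)·58
So (-8)·58 ≡ 1 (mod 93), i.e. 58^(-1) ≡ -8 ≡ 85 (mod 93).
x ≡ 85 × 49 = 4165 ≡ 73 (mod 93).
Check: 58 × 73 = 4234 ≡ 49 (mod 93).
Unique solution: x ≡ 73 (mod 93)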